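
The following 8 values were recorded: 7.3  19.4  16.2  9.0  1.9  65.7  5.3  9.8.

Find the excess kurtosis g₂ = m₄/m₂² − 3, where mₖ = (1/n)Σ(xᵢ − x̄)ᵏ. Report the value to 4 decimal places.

2.3111

x̄ = 16.8250
Σ(xᵢ − x̄)² = 2952.6750 ⇒ m₂ = 369.08438
Σ(xᵢ − x̄)⁴ = 5787923.8567 ⇒ m₄ = 723490.48209
m₂² = 136223.27587
g₂ = m₄/m₂² − 3 = 5.31106 − 3 ≈ 2.3111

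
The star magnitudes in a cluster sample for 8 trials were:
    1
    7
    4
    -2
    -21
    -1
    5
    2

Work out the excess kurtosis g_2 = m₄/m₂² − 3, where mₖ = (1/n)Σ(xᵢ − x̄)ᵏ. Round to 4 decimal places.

x̄ = -0.6250
Σ(xᵢ − x̄)² = 537.8750 ⇒ m₂ = 67.23438
Σ(xᵢ − x̄)⁴ = 177238.8066 ⇒ m₄ = 22154.85083
m₂² = 4520.46118
g_2 = m₄/m₂² − 3 = 4.90102 − 3 ≈ 1.9010

1.9010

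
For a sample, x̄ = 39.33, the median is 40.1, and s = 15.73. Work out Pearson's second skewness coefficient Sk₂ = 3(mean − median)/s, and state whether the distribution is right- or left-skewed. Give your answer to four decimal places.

Sk₂ = 3(39.33 − 40.1) / 15.73 = 3 × -0.7700 / 15.73
    = -2.3100 / 15.73 ≈ -0.1469
Sk₂ < 0 ⇒ mean < median ⇒ left-skewed (negative skew).

-0.1469, left-skewed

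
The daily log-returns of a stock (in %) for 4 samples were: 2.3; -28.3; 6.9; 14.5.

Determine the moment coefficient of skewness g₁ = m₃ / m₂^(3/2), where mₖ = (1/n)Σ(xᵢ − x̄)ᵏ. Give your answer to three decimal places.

-0.907

x̄ = (2.3 - 28.3 + 6.9 + 14.5) / 4 = -1.1500
deviations (xᵢ − x̄): 3.4500, -27.1500, 8.0500, 15.6500
Σ(xᵢ − x̄)² = 1058.7500 ⇒ m₂ = 1058.7500/4 = 264.68750
Σ(xᵢ − x̄)³ = -15617.1150 ⇒ m₃ = -15617.1150/4 = -3904.27875
m₂^(3/2) = 264.68750^(1.5) = 4306.25901
g₁ = m₃ / m₂^(3/2) = -3904.27875 / 4306.25901 ≈ -0.907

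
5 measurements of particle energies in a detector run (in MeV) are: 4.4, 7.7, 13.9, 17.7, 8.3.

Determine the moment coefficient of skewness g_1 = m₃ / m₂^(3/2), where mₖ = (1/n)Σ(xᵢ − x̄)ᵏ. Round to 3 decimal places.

0.347

x̄ = (4.4 + 7.7 + 13.9 + 17.7 + 8.3) / 5 = 10.4000
deviations (xᵢ − x̄): -6.0000, -2.7000, 3.5000, 7.3000, -2.1000
Σ(xᵢ − x̄)² = 113.2400 ⇒ m₂ = 113.2400/5 = 22.64800
Σ(xᵢ − x̄)³ = 186.9480 ⇒ m₃ = 186.9480/5 = 37.38960
m₂^(3/2) = 22.64800^(1.5) = 107.78164
g_1 = m₃ / m₂^(3/2) = 37.38960 / 107.78164 ≈ 0.347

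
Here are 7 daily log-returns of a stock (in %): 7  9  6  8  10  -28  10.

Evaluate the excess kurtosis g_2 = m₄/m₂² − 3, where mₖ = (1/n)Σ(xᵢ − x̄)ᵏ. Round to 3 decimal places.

2.058

x̄ = 3.1429
Σ(xᵢ − x̄)² = 1144.8571 ⇒ m₂ = 163.55102
Σ(xᵢ − x̄)⁴ = 947105.7668 ⇒ m₄ = 135300.82382
m₂² = 26748.93628
g_2 = m₄/m₂² − 3 = 5.05818 − 3 ≈ 2.058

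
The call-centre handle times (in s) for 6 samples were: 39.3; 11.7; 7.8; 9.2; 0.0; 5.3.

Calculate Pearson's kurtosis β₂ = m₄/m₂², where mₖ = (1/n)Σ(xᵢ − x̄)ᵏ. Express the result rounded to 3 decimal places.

x̄ = 12.2167
Σ(xᵢ − x̄)² = 959.4683 ⇒ m₂ = 159.91139
Σ(xᵢ − x̄)⁴ = 563059.1873 ⇒ m₄ = 93843.19789
m₂² = 25571.65230
β₂ = m₄/m₂² = 93843.19789 / 25571.65230 ≈ 3.670

3.670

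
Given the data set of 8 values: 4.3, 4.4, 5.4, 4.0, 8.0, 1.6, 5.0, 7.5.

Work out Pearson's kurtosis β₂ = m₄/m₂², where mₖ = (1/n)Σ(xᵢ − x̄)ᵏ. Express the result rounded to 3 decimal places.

x̄ = 5.0250
Σ(xᵢ − x̄)² = 28.8150 ⇒ m₂ = 3.60188
Σ(xᵢ − x̄)⁴ = 255.0169 ⇒ m₄ = 31.87711
m₂² = 12.97350
β₂ = m₄/m₂² = 31.87711 / 12.97350 ≈ 2.457

2.457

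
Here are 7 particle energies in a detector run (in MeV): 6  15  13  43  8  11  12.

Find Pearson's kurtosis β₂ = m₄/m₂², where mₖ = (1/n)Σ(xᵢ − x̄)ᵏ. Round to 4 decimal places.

x̄ = 15.4286
Σ(xᵢ − x̄)² = 941.7143 ⇒ m₂ = 134.53061
Σ(xᵢ − x̄)⁴ = 589384.9446 ⇒ m₄ = 84197.84923
m₂² = 18098.48563
β₂ = m₄/m₂² = 84197.84923 / 18098.48563 ≈ 4.6522

4.6522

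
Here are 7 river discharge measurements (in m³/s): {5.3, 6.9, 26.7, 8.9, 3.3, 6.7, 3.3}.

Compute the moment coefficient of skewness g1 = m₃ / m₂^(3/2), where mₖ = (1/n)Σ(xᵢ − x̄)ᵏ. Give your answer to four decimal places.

1.7879

x̄ = (5.3 + 6.9 + 26.7 + 8.9 + 3.3 + 6.7 + 3.3) / 7 = 8.7286
deviations (xᵢ − x̄): -3.4286, -1.8286, 17.9714, 0.1714, -5.4286, -2.0286, -5.4286
Σ(xᵢ − x̄)² = 401.1543 ⇒ m₂ = 401.1543/7 = 57.30776
Σ(xᵢ − x̄)³ = 5429.5592 ⇒ m₃ = 5429.5592/7 = 775.65131
m₂^(3/2) = 57.30776^(1.5) = 433.83051
g1 = m₃ / m₂^(3/2) = 775.65131 / 433.83051 ≈ 1.7879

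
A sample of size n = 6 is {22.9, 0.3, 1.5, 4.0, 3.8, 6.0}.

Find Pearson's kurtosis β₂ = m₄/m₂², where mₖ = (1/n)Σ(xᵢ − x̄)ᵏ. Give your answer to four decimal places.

x̄ = 6.4167
Σ(xᵢ − x̄)² = 346.1483 ⇒ m₂ = 57.69139
Σ(xᵢ − x̄)⁴ = 75886.2023 ⇒ m₄ = 12647.70039
m₂² = 3328.29635
β₂ = m₄/m₂² = 12647.70039 / 3328.29635 ≈ 3.8001

3.8001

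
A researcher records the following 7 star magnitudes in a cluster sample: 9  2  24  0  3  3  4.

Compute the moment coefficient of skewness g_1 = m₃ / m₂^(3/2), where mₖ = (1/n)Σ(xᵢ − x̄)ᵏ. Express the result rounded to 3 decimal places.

1.617

x̄ = (9 + 2 + 24 + 0 + 3 + 3 + 4) / 7 = 6.4286
deviations (xᵢ − x̄): 2.5714, -4.4286, 17.5714, -6.4286, -3.4286, -3.4286, -2.4286
Σ(xᵢ − x̄)² = 405.7143 ⇒ m₂ = 405.7143/7 = 57.95918
Σ(xᵢ − x̄)³ = 4994.8163 ⇒ m₃ = 4994.8163/7 = 713.54519
m₂^(3/2) = 57.95918^(1.5) = 441.24865
g_1 = m₃ / m₂^(3/2) = 713.54519 / 441.24865 ≈ 1.617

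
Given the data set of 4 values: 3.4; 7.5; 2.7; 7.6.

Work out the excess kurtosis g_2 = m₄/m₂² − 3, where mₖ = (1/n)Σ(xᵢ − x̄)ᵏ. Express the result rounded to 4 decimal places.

-1.9517

x̄ = 5.3000
Σ(xᵢ − x̄)² = 20.5000 ⇒ m₂ = 5.12500
Σ(xᵢ − x̄)⁴ = 110.1394 ⇒ m₄ = 27.53485
m₂² = 26.26562
g_2 = m₄/m₂² − 3 = 1.04832 − 3 ≈ -1.9517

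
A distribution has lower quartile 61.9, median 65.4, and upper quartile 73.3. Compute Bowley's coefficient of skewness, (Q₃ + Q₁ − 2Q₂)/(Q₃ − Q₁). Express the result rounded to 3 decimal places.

0.386

numerator: Q₃ + Q₁ − 2Q₂ = 73.3 + 61.9 − 2×65.4 = 4.4000
denominator: Q₃ − Q₁ = 73.3 − 61.9 = 11.4000
Bowley skewness = 4.4000 / 11.4000 ≈ 0.386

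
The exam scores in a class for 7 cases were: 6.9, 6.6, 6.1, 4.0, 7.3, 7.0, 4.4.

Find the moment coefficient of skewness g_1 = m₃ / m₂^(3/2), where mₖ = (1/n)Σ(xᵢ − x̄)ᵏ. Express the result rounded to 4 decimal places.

-0.7313

x̄ = (6.9 + 6.6 + 6.1 + 4.0 + 7.3 + 7.0 + 4.4) / 7 = 6.0429
deviations (xᵢ − x̄): 0.8571, 0.5571, 0.0571, -2.0429, 1.2571, 0.9571, -1.6429
Σ(xᵢ − x̄)² = 10.4171 ⇒ m₂ = 10.4171/7 = 1.48816
Σ(xᵢ − x̄)³ = -9.2929 ⇒ m₃ = -9.2929/7 = -1.32756
m₂^(3/2) = 1.48816^(1.5) = 1.81541
g_1 = m₃ / m₂^(3/2) = -1.32756 / 1.81541 ≈ -0.7313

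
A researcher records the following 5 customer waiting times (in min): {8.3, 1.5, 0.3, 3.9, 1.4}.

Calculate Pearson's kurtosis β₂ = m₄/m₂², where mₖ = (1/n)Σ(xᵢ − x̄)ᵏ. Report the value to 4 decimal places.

x̄ = 3.0800
Σ(xᵢ − x̄)² = 40.9680 ⇒ m₂ = 8.19360
Σ(xᵢ − x̄)⁴ = 816.8535 ⇒ m₄ = 163.37071
m₂² = 67.13508
β₂ = m₄/m₂² = 163.37071 / 67.13508 ≈ 2.4335

2.4335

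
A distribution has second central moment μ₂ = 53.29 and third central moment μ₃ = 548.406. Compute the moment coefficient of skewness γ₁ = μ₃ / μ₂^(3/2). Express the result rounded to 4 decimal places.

1.4097

σ = √μ₂ = √53.29 = 7.30000
σ³ = μ₂^(3/2) = 389.01700
γ₁ = μ₃/σ³ = 548.406 / 389.01700 ≈ 1.4097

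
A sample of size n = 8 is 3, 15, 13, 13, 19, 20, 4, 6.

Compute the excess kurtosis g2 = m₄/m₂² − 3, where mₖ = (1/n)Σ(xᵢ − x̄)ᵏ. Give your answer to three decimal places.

x̄ = 11.6250
Σ(xᵢ − x̄)² = 303.8750 ⇒ m₂ = 37.98438
Σ(xᵢ − x̄)⁴ = 17930.3691 ⇒ m₄ = 2241.29614
m₂² = 1442.81274
g2 = m₄/m₂² − 3 = 1.55342 − 3 ≈ -1.447

-1.447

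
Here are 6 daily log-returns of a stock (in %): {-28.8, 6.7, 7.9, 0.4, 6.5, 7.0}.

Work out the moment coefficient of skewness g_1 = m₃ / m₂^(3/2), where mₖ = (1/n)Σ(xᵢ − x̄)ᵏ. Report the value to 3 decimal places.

-1.659

x̄ = (-28.8 + 6.7 + 7.9 + 0.4 + 6.5 + 7.0) / 6 = -0.0500
deviations (xᵢ − x̄): -28.7500, 6.7500, 7.9500, 0.4500, 6.5500, 7.0500
Σ(xᵢ − x̄)² = 1028.1350 ⇒ m₂ = 1028.1350/6 = 171.35583
Σ(xᵢ − x̄)³ = -22322.1600 ⇒ m₃ = -22322.1600/6 = -3720.36000
m₂^(3/2) = 171.35583^(1.5) = 2243.09847
g_1 = m₃ / m₂^(3/2) = -3720.36000 / 2243.09847 ≈ -1.659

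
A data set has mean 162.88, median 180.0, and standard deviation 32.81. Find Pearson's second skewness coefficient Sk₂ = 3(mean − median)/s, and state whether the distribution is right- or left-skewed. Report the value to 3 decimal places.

Sk₂ = 3(162.88 − 180.0) / 32.81 = 3 × -17.1200 / 32.81
    = -51.3600 / 32.81 ≈ -1.565
Sk₂ < 0 ⇒ mean < median ⇒ left-skewed (negative skew).

-1.565, left-skewed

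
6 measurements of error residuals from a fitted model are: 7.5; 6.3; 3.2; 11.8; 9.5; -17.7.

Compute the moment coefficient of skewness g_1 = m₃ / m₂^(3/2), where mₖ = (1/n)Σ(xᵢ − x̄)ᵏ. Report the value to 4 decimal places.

x̄ = (7.5 + 6.3 + 3.2 + 11.8 + 9.5 - 17.7) / 6 = 3.4333
deviations (xᵢ − x̄): 4.0667, 2.8667, -0.2333, 8.3667, 6.0667, -21.1333
Σ(xᵢ − x̄)² = 578.2333 ⇒ m₂ = 578.2333/6 = 96.37222
Σ(xᵢ − x̄)³ = -8538.7676 ⇒ m₃ = -8538.7676/6 = -1423.12793
m₂^(3/2) = 96.37222^(1.5) = 946.07989
g_1 = m₃ / m₂^(3/2) = -1423.12793 / 946.07989 ≈ -1.5042

-1.5042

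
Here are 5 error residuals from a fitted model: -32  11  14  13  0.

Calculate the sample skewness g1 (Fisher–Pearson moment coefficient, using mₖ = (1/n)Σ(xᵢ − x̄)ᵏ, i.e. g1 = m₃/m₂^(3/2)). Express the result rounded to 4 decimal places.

-1.2250

x̄ = (-32 + 11 + 14 + 13 + 0) / 5 = 1.2000
deviations (xᵢ − x̄): -33.2000, 9.8000, 12.8000, 11.8000, -1.2000
Σ(xᵢ − x̄)² = 1502.8000 ⇒ m₂ = 1502.8000/5 = 300.56000
Σ(xᵢ − x̄)³ = -31914.7200 ⇒ m₃ = -31914.7200/5 = -6382.94400
m₂^(3/2) = 300.56000^(1.5) = 5210.70844
g1 = m₃ / m₂^(3/2) = -6382.94400 / 5210.70844 ≈ -1.2250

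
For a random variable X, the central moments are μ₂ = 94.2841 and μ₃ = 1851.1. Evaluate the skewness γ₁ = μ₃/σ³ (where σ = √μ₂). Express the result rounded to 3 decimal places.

σ = √μ₂ = √94.2841 = 9.71000
σ³ = μ₂^(3/2) = 915.49861
γ₁ = μ₃/σ³ = 1851.1 / 915.49861 ≈ 2.022

2.022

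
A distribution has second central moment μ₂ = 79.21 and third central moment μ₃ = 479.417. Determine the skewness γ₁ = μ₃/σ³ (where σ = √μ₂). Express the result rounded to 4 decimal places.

0.6801

σ = √μ₂ = √79.21 = 8.90000
σ³ = μ₂^(3/2) = 704.96900
γ₁ = μ₃/σ³ = 479.417 / 704.96900 ≈ 0.6801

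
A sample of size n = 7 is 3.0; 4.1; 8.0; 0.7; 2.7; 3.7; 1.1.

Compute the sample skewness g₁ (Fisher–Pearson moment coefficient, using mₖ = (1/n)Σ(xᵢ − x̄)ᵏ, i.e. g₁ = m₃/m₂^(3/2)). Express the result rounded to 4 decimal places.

x̄ = (3.0 + 4.1 + 8.0 + 0.7 + 2.7 + 3.7 + 1.1) / 7 = 3.3286
deviations (xᵢ − x̄): -0.3286, 0.7714, 4.6714, -2.6286, -0.6286, 0.3714, -2.2286
Σ(xᵢ − x̄)² = 34.9343 ⇒ m₂ = 34.9343/7 = 4.99061
Σ(xᵢ − x̄)³ = 72.9375 ⇒ m₃ = 72.9375/7 = 10.41964
m₂^(3/2) = 4.99061^(1.5) = 11.14887
g₁ = m₃ / m₂^(3/2) = 10.41964 / 11.14887 ≈ 0.9346

0.9346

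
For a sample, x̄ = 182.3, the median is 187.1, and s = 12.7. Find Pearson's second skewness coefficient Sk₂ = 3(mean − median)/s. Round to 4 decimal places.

Sk₂ = 3(182.3 − 187.1) / 12.7 = 3 × -4.8000 / 12.7
    = -14.4000 / 12.7 ≈ -1.1339

-1.1339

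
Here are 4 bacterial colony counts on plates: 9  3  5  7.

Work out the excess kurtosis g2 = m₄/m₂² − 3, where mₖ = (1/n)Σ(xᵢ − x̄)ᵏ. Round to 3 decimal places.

-1.360

x̄ = 6.0000
Σ(xᵢ − x̄)² = 20.0000 ⇒ m₂ = 5.00000
Σ(xᵢ − x̄)⁴ = 164.0000 ⇒ m₄ = 41.00000
m₂² = 25.00000
g2 = m₄/m₂² − 3 = 1.64000 − 3 ≈ -1.360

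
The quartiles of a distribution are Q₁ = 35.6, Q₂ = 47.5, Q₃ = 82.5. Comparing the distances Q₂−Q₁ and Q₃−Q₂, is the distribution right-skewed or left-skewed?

right-skewed

Q₂ − Q₁ = 11.9;  Q₃ − Q₂ = 35.0
Q₃ − Q₂ > Q₂ − Q₁ ⇒ the upper half is more spread out ⇒ right-skewed.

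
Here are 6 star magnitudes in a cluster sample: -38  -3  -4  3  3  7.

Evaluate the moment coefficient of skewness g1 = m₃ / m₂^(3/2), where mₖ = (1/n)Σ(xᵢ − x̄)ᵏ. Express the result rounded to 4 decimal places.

-1.5445

x̄ = (-38 - 3 - 4 + 3 + 3 + 7) / 6 = -5.3333
deviations (xᵢ − x̄): -32.6667, 2.3333, 1.3333, 8.3333, 8.3333, 12.3333
Σ(xᵢ − x̄)² = 1365.3333 ⇒ m₂ = 1365.3333/6 = 227.55556
Σ(xᵢ − x̄)³ = -31810.4444 ⇒ m₃ = -31810.4444/6 = -5301.74074
m₂^(3/2) = 227.55556^(1.5) = 3432.66296
g1 = m₃ / m₂^(3/2) = -5301.74074 / 3432.66296 ≈ -1.5445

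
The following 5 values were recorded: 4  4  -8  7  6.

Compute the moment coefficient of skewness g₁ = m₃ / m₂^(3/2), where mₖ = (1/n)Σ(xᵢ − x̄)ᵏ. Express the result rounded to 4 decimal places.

-1.3285

x̄ = (4 + 4 - 8 + 7 + 6) / 5 = 2.6000
deviations (xᵢ − x̄): 1.4000, 1.4000, -10.6000, 4.4000, 3.4000
Σ(xᵢ − x̄)² = 147.2000 ⇒ m₂ = 147.2000/5 = 29.44000
Σ(xᵢ − x̄)³ = -1061.0400 ⇒ m₃ = -1061.0400/5 = -212.20800
m₂^(3/2) = 29.44000^(1.5) = 159.73744
g₁ = m₃ / m₂^(3/2) = -212.20800 / 159.73744 ≈ -1.3285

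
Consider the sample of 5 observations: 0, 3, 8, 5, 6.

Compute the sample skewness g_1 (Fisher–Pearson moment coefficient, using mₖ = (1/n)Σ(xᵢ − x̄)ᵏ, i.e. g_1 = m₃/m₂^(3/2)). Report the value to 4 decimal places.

x̄ = (0 + 3 + 8 + 5 + 6) / 5 = 4.4000
deviations (xᵢ − x̄): -4.4000, -1.4000, 3.6000, 0.6000, 1.6000
Σ(xᵢ − x̄)² = 37.2000 ⇒ m₂ = 37.2000/5 = 7.44000
Σ(xᵢ − x̄)³ = -36.9600 ⇒ m₃ = -36.9600/5 = -7.39200
m₂^(3/2) = 7.44000^(1.5) = 20.29361
g_1 = m₃ / m₂^(3/2) = -7.39200 / 20.29361 ≈ -0.3643

-0.3643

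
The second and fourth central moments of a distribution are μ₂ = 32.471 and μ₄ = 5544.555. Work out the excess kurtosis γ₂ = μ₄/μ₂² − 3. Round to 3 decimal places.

2.259

μ₂² = 32.471² = 1054.36584
μ₄/μ₂² = 5544.555 / 1054.36584 = 5.25866
γ₂ = 5.25866 − 3 ≈ 2.259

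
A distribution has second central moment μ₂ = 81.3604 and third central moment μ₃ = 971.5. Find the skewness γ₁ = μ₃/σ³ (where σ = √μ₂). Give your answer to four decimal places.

σ = √μ₂ = √81.3604 = 9.02000
σ³ = μ₂^(3/2) = 733.87081
γ₁ = μ₃/σ³ = 971.5 / 733.87081 ≈ 1.3238

1.3238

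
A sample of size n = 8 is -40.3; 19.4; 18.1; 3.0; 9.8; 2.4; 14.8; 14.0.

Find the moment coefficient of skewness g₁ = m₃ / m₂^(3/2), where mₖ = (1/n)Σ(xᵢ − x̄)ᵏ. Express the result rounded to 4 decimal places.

x̄ = (-40.3 + 19.4 + 18.1 + 3.0 + 9.8 + 2.4 + 14.8 + 14.0) / 8 = 5.1500
deviations (xᵢ − x̄): -45.4500, 14.2500, 12.9500, -2.1500, 4.6500, -2.7500, 9.6500, 8.8500
Σ(xᵢ − x̄)² = 2641.7200 ⇒ m₂ = 2641.7200/8 = 330.21500
Σ(xᵢ − x̄)³ = -87159.1950 ⇒ m₃ = -87159.1950/8 = -10894.89937
m₂^(3/2) = 330.21500^(1.5) = 6000.60716
g₁ = m₃ / m₂^(3/2) = -10894.89937 / 6000.60716 ≈ -1.8156

-1.8156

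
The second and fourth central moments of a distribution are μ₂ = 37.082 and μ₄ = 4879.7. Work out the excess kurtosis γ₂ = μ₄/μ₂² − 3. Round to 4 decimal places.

μ₂² = 37.082² = 1375.07472
μ₄/μ₂² = 4879.7 / 1375.07472 = 3.54868
γ₂ = 3.54868 − 3 ≈ 0.5487

0.5487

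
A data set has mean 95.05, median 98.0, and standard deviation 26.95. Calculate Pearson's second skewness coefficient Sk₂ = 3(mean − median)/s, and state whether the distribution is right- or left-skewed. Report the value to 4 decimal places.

-0.3284, left-skewed

Sk₂ = 3(95.05 − 98.0) / 26.95 = 3 × -2.9500 / 26.95
    = -8.8500 / 26.95 ≈ -0.3284
Sk₂ < 0 ⇒ mean < median ⇒ left-skewed (negative skew).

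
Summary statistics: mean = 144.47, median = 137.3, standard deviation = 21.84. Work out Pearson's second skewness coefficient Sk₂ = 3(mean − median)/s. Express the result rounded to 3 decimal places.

0.985

Sk₂ = 3(144.47 − 137.3) / 21.84 = 3 × 7.1700 / 21.84
    = 21.5100 / 21.84 ≈ 0.985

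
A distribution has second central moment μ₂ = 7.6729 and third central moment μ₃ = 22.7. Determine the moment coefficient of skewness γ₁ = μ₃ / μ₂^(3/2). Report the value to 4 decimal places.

1.0680

σ = √μ₂ = √7.6729 = 2.77000
σ³ = μ₂^(3/2) = 21.25393
γ₁ = μ₃/σ³ = 22.7 / 21.25393 ≈ 1.0680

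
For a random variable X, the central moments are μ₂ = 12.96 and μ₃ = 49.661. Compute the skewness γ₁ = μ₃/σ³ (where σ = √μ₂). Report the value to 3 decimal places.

1.064

σ = √μ₂ = √12.96 = 3.60000
σ³ = μ₂^(3/2) = 46.65600
γ₁ = μ₃/σ³ = 49.661 / 46.65600 ≈ 1.064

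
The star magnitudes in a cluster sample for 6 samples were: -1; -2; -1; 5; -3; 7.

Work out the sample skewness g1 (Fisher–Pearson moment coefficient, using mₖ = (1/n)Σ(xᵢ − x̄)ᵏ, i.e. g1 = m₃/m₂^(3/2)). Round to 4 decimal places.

0.6754

x̄ = (-1 - 2 - 1 + 5 - 3 + 7) / 6 = 0.8333
deviations (xᵢ − x̄): -1.8333, -2.8333, -1.8333, 4.1667, -3.8333, 6.1667
Σ(xᵢ − x̄)² = 84.8333 ⇒ m₂ = 84.8333/6 = 14.13889
Σ(xᵢ − x̄)³ = 215.4444 ⇒ m₃ = 215.4444/6 = 35.90741
m₂^(3/2) = 14.13889^(1.5) = 53.16465
g1 = m₃ / m₂^(3/2) = 35.90741 / 53.16465 ≈ 0.6754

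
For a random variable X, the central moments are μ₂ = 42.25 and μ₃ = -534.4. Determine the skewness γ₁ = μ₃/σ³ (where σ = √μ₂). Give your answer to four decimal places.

σ = √μ₂ = √42.25 = 6.50000
σ³ = μ₂^(3/2) = 274.62500
γ₁ = μ₃/σ³ = -534.4 / 274.62500 ≈ -1.9459

-1.9459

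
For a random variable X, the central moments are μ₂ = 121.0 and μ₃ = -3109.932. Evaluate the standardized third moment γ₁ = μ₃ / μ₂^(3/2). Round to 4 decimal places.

σ = √μ₂ = √121.0 = 11.00000
σ³ = μ₂^(3/2) = 1331.00000
γ₁ = μ₃/σ³ = -3109.932 / 1331.00000 ≈ -2.3365

-2.3365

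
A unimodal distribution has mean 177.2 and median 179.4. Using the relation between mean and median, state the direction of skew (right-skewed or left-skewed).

mean − median = 177.2 − 179.4 = -2.2
mean < median ⇒ the longer tail is on the left ⇒ left-skewed (negatively skewed).

left-skewed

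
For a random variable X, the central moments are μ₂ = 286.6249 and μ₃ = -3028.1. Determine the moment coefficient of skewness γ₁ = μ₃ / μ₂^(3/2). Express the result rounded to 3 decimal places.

σ = √μ₂ = √286.6249 = 16.93000
σ³ = μ₂^(3/2) = 4852.55956
γ₁ = μ₃/σ³ = -3028.1 / 4852.55956 ≈ -0.624

-0.624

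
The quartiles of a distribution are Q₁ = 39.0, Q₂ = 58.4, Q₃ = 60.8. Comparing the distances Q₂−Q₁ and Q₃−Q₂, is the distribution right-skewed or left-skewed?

Q₂ − Q₁ = 19.4;  Q₃ − Q₂ = 2.4
Q₂ − Q₁ > Q₃ − Q₂ ⇒ the lower half is more spread out ⇒ left-skewed.

left-skewed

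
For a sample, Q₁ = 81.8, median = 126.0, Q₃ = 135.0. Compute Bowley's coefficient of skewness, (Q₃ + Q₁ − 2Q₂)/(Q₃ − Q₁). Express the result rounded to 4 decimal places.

-0.6617

numerator: Q₃ + Q₁ − 2Q₂ = 135.0 + 81.8 − 2×126.0 = -35.2000
denominator: Q₃ − Q₁ = 135.0 − 81.8 = 53.2000
Bowley skewness = -35.2000 / 53.2000 ≈ -0.6617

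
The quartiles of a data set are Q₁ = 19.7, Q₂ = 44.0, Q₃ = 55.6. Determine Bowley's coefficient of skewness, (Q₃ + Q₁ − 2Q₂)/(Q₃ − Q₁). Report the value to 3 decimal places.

-0.354

numerator: Q₃ + Q₁ − 2Q₂ = 55.6 + 19.7 − 2×44.0 = -12.7000
denominator: Q₃ − Q₁ = 55.6 − 19.7 = 35.9000
Bowley skewness = -12.7000 / 35.9000 ≈ -0.354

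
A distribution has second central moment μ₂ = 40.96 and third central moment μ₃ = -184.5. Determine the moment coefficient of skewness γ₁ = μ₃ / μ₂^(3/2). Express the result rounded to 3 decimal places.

σ = √μ₂ = √40.96 = 6.40000
σ³ = μ₂^(3/2) = 262.14400
γ₁ = μ₃/σ³ = -184.5 / 262.14400 ≈ -0.704

-0.704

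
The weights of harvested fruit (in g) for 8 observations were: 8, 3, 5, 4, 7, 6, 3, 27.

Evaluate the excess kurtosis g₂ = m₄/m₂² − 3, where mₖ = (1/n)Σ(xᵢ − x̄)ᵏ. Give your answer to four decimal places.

x̄ = 7.8750
Σ(xᵢ − x̄)² = 440.8750 ⇒ m₂ = 55.10938
Σ(xᵢ − x̄)⁴ = 135220.8379 ⇒ m₄ = 16902.60474
m₂² = 3037.04321
g₂ = m₄/m₂² − 3 = 5.56548 − 3 ≈ 2.5655

2.5655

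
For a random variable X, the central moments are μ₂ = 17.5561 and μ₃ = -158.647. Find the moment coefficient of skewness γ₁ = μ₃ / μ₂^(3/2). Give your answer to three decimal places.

σ = √μ₂ = √17.5561 = 4.19000
σ³ = μ₂^(3/2) = 73.56006
γ₁ = μ₃/σ³ = -158.647 / 73.56006 ≈ -2.157

-2.157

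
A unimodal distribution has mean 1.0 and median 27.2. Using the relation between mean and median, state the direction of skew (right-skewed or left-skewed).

mean − median = 1.0 − 27.2 = -26.2
mean < median ⇒ the longer tail is on the left ⇒ left-skewed (negatively skewed).

left-skewed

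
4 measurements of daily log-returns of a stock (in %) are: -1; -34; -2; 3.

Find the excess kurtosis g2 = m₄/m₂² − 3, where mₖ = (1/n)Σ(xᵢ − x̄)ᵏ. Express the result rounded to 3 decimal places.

x̄ = -8.5000
Σ(xᵢ − x̄)² = 881.0000 ⇒ m₂ = 220.25000
Σ(xᵢ − x̄)⁴ = 445264.2500 ⇒ m₄ = 111316.06250
m₂² = 48510.06250
g2 = m₄/m₂² − 3 = 2.29470 − 3 ≈ -0.705

-0.705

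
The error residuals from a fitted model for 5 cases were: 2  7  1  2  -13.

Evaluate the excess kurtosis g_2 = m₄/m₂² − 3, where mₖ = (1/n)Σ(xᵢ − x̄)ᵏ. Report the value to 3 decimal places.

x̄ = -0.2000
Σ(xᵢ − x̄)² = 226.8000 ⇒ m₂ = 45.36000
Σ(xᵢ − x̄)⁴ = 29579.8560 ⇒ m₄ = 5915.97120
m₂² = 2057.52960
g_2 = m₄/m₂² − 3 = 2.87528 − 3 ≈ -0.125

-0.125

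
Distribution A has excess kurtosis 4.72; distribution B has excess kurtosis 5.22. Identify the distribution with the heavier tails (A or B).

B

Higher excess kurtosis ⇒ heavier tails relative to the normal distribution.
4.72 vs 5.22: the larger is 5.22, so B has heavier tails.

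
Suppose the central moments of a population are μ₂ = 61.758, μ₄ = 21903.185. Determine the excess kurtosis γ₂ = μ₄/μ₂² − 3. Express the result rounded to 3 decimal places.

μ₂² = 61.758² = 3814.05056
μ₄/μ₂² = 21903.185 / 3814.05056 = 5.74276
γ₂ = 5.74276 − 3 ≈ 2.743

2.743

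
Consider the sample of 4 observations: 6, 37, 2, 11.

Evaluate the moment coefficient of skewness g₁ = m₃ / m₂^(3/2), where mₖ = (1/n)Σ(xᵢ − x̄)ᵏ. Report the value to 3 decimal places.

x̄ = (6 + 37 + 2 + 11) / 4 = 14.0000
deviations (xᵢ − x̄): -8.0000, 23.0000, -12.0000, -3.0000
Σ(xᵢ − x̄)² = 746.0000 ⇒ m₂ = 746.0000/4 = 186.50000
Σ(xᵢ − x̄)³ = 9900.0000 ⇒ m₃ = 9900.0000/4 = 2475.00000
m₂^(3/2) = 186.50000^(1.5) = 2546.93730
g₁ = m₃ / m₂^(3/2) = 2475.00000 / 2546.93730 ≈ 0.972

0.972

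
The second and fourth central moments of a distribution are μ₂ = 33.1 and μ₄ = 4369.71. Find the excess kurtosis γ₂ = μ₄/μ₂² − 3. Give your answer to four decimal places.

0.9884

μ₂² = 33.1² = 1095.61000
μ₄/μ₂² = 4369.71 / 1095.61000 = 3.98838
γ₂ = 3.98838 − 3 ≈ 0.9884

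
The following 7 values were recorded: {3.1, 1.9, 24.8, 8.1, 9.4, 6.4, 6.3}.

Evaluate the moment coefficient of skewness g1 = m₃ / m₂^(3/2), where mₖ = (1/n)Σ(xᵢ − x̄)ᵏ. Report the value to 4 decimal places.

1.5414

x̄ = (3.1 + 1.9 + 24.8 + 8.1 + 9.4 + 6.4 + 6.3) / 7 = 8.5714
deviations (xᵢ − x̄): -5.4714, -6.6714, 16.2286, -0.4714, 0.8286, -2.1714, -2.2714
Σ(xᵢ − x̄)² = 348.5943 ⇒ m₂ = 348.5943/7 = 49.79918
Σ(xᵢ − x̄)³ = 3791.8417 ⇒ m₃ = 3791.8417/7 = 541.69167
m₂^(3/2) = 49.79918^(1.5) = 351.42555
g1 = m₃ / m₂^(3/2) = 541.69167 / 351.42555 ≈ 1.5414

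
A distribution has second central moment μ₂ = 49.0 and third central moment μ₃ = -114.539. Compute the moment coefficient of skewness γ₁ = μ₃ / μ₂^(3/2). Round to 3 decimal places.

σ = √μ₂ = √49.0 = 7.00000
σ³ = μ₂^(3/2) = 343.00000
γ₁ = μ₃/σ³ = -114.539 / 343.00000 ≈ -0.334

-0.334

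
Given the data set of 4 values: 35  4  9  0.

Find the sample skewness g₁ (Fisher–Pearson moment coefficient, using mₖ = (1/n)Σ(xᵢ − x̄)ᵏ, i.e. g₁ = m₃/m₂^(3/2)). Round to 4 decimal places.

0.9718

x̄ = (35 + 4 + 9 + 0) / 4 = 12.0000
deviations (xᵢ − x̄): 23.0000, -8.0000, -3.0000, -12.0000
Σ(xᵢ − x̄)² = 746.0000 ⇒ m₂ = 746.0000/4 = 186.50000
Σ(xᵢ − x̄)³ = 9900.0000 ⇒ m₃ = 9900.0000/4 = 2475.00000
m₂^(3/2) = 186.50000^(1.5) = 2546.93730
g₁ = m₃ / m₂^(3/2) = 2475.00000 / 2546.93730 ≈ 0.9718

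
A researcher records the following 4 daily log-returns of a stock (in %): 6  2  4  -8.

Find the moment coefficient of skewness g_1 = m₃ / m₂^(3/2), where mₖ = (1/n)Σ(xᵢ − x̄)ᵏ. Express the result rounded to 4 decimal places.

x̄ = (6 + 2 + 4 - 8) / 4 = 1.0000
deviations (xᵢ − x̄): 5.0000, 1.0000, 3.0000, -9.0000
Σ(xᵢ − x̄)² = 116.0000 ⇒ m₂ = 116.0000/4 = 29.00000
Σ(xᵢ − x̄)³ = -576.0000 ⇒ m₃ = -576.0000/4 = -144.00000
m₂^(3/2) = 29.00000^(1.5) = 156.16978
g_1 = m₃ / m₂^(3/2) = -144.00000 / 156.16978 ≈ -0.9221

-0.9221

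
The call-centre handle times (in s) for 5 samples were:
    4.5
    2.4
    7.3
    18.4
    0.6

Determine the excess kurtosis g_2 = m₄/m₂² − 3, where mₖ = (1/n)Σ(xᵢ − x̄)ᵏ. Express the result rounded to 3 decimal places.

-0.341

x̄ = 6.6400
Σ(xᵢ − x̄)² = 197.7720 ⇒ m₂ = 39.55440
Σ(xᵢ − x̄)⁴ = 20801.4899 ⇒ m₄ = 4160.29798
m₂² = 1564.55056
g_2 = m₄/m₂² − 3 = 2.65910 − 3 ≈ -0.341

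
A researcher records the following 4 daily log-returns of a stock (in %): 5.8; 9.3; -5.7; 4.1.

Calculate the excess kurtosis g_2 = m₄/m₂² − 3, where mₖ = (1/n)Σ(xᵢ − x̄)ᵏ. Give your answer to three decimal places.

-0.901

x̄ = 3.3750
Σ(xᵢ − x̄)² = 123.8675 ⇒ m₂ = 30.96688
Σ(xᵢ − x̄)⁴ = 8049.7119 ⇒ m₄ = 2012.42798
m₂² = 958.94735
g_2 = m₄/m₂² − 3 = 2.09858 − 3 ≈ -0.901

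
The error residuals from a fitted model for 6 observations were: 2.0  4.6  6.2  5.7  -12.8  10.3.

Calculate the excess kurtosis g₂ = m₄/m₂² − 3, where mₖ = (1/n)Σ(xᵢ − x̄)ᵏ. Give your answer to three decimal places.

0.493

x̄ = 2.6667
Σ(xᵢ − x̄)² = 323.3533 ⇒ m₂ = 53.89222
Σ(xᵢ − x̄)⁴ = 60874.9694 ⇒ m₄ = 10145.82824
m₂² = 2904.37162
g₂ = m₄/m₂² − 3 = 3.49330 − 3 ≈ 0.493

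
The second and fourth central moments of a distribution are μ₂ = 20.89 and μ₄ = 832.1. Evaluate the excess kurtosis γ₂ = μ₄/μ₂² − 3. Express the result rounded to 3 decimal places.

-1.093

μ₂² = 20.89² = 436.39210
μ₄/μ₂² = 832.1 / 436.39210 = 1.90677
γ₂ = 1.90677 − 3 ≈ -1.093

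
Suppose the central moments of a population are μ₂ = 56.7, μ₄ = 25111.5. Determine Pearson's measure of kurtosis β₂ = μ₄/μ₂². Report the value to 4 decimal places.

7.8110

μ₂² = 56.7² = 3214.89000
μ₄/μ₂² = 25111.5 / 3214.89000 = 7.81100
β₂ ≈ 7.8110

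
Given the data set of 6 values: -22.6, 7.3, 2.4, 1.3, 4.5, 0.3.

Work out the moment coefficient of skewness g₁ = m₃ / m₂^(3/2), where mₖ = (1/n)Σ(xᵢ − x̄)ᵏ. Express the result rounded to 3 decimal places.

-1.571

x̄ = (-22.6 + 7.3 + 2.4 + 1.3 + 4.5 + 0.3) / 6 = -1.1333
deviations (xᵢ − x̄): -21.4667, 8.4333, 3.5333, 2.4333, 5.6333, 1.4333
Σ(xᵢ − x̄)² = 584.1333 ⇒ m₂ = 584.1333/6 = 97.35556
Σ(xᵢ − x̄)³ = -9052.1984 ⇒ m₃ = -9052.1984/6 = -1508.69974
m₂^(3/2) = 97.35556^(1.5) = 960.59674
g₁ = m₃ / m₂^(3/2) = -1508.69974 / 960.59674 ≈ -1.571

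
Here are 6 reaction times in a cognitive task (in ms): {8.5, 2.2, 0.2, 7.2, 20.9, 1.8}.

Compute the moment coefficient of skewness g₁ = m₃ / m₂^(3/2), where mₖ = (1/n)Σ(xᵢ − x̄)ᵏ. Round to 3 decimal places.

1.131

x̄ = (8.5 + 2.2 + 0.2 + 7.2 + 20.9 + 1.8) / 6 = 6.8000
deviations (xᵢ − x̄): 1.7000, -4.6000, -6.6000, 0.4000, 14.1000, -5.0000
Σ(xᵢ − x̄)² = 291.5800 ⇒ m₂ = 291.5800/6 = 48.59667
Σ(xᵢ − x̄)³ = 2298.3660 ⇒ m₃ = 2298.3660/6 = 383.06100
m₂^(3/2) = 48.59667^(1.5) = 338.77373
g₁ = m₃ / m₂^(3/2) = 383.06100 / 338.77373 ≈ 1.131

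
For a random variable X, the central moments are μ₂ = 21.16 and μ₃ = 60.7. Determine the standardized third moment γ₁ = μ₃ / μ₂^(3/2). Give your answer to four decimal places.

σ = √μ₂ = √21.16 = 4.60000
σ³ = μ₂^(3/2) = 97.33600
γ₁ = μ₃/σ³ = 60.7 / 97.33600 ≈ 0.6236

0.6236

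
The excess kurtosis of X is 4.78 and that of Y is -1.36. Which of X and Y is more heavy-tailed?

Higher excess kurtosis ⇒ heavier tails relative to the normal distribution.
4.78 vs -1.36: the larger is 4.78, so X has heavier tails. (X is leptokurtic — heavier-than-normal tails; the other is platykurtic.)

X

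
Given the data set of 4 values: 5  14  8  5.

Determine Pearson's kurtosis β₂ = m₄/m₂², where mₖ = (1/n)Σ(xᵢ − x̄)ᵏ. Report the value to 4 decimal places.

2.0000

x̄ = 8.0000
Σ(xᵢ − x̄)² = 54.0000 ⇒ m₂ = 13.50000
Σ(xᵢ − x̄)⁴ = 1458.0000 ⇒ m₄ = 364.50000
m₂² = 182.25000
β₂ = m₄/m₂² = 364.50000 / 182.25000 ≈ 2.0000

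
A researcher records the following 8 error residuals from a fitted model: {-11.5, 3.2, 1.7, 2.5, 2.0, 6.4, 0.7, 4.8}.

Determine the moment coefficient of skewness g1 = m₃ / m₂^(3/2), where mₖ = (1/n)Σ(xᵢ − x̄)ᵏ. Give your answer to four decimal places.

x̄ = (-11.5 + 3.2 + 1.7 + 2.5 + 2.0 + 6.4 + 0.7 + 4.8) / 8 = 1.2250
deviations (xᵢ − x̄): -12.7250, 1.9750, 0.4750, 1.2750, 0.7750, 5.1750, -0.5250, 3.5750
Σ(xᵢ − x̄)² = 208.1150 ⇒ m₂ = 208.1150/8 = 26.01438
Σ(xᵢ − x̄)³ = -1866.0187 ⇒ m₃ = -1866.0187/8 = -233.25234
m₂^(3/2) = 26.01438^(1.5) = 132.68447
g1 = m₃ / m₂^(3/2) = -233.25234 / 132.68447 ≈ -1.7579

-1.7579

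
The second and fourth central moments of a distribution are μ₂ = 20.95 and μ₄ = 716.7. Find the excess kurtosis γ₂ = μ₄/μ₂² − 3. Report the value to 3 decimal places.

-1.367

μ₂² = 20.95² = 438.90250
μ₄/μ₂² = 716.7 / 438.90250 = 1.63294
γ₂ = 1.63294 − 3 ≈ -1.367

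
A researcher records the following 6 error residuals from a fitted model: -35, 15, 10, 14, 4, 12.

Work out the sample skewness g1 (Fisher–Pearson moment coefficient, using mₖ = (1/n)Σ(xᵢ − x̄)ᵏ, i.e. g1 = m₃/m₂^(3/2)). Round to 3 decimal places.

-1.633

x̄ = (-35 + 15 + 10 + 14 + 4 + 12) / 6 = 3.3333
deviations (xᵢ − x̄): -38.3333, 11.6667, 6.6667, 10.6667, 0.6667, 8.6667
Σ(xᵢ − x̄)² = 1839.3333 ⇒ m₂ = 1839.3333/6 = 306.55556
Σ(xᵢ − x̄)³ = -52579.5556 ⇒ m₃ = -52579.5556/6 = -8763.25926
m₂^(3/2) = 306.55556^(1.5) = 5367.39783
g1 = m₃ / m₂^(3/2) = -8763.25926 / 5367.39783 ≈ -1.633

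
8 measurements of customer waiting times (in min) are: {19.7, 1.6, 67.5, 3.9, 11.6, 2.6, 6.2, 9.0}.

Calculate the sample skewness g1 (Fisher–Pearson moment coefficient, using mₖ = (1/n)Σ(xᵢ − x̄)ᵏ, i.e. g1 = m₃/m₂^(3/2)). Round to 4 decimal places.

1.9690

x̄ = (19.7 + 1.6 + 67.5 + 3.9 + 11.6 + 2.6 + 6.2 + 9.0) / 8 = 15.2625
deviations (xᵢ − x̄): 4.4375, -13.6625, 52.2375, -11.3625, -3.6625, -12.6625, -9.0625, -6.2625
Σ(xᵢ − x̄)² = 3359.3187 ⇒ m₂ = 3359.3187/8 = 419.91484
Σ(xᵢ − x̄)³ = 135544.2048 ⇒ m₃ = 135544.2048/8 = 16943.02560
m₂^(3/2) = 419.91484^(1.5) = 8604.82100
g1 = m₃ / m₂^(3/2) = 16943.02560 / 8604.82100 ≈ 1.9690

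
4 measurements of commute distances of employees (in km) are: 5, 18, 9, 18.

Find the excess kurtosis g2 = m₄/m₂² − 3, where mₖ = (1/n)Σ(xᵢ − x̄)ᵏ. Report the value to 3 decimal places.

-1.763

x̄ = 12.5000
Σ(xᵢ − x̄)² = 129.0000 ⇒ m₂ = 32.25000
Σ(xᵢ − x̄)⁴ = 5144.2500 ⇒ m₄ = 1286.06250
m₂² = 1040.06250
g2 = m₄/m₂² − 3 = 1.23652 − 3 ≈ -1.763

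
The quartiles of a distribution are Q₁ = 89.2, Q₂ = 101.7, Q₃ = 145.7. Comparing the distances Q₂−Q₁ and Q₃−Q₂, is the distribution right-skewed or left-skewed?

right-skewed

Q₂ − Q₁ = 12.5;  Q₃ − Q₂ = 44.0
Q₃ − Q₂ > Q₂ − Q₁ ⇒ the upper half is more spread out ⇒ right-skewed.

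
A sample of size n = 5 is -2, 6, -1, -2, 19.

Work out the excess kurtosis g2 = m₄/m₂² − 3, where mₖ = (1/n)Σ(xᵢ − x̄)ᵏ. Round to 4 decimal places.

-0.4661

x̄ = 4.0000
Σ(xᵢ − x̄)² = 326.0000 ⇒ m₂ = 65.20000
Σ(xᵢ − x̄)⁴ = 53858.0000 ⇒ m₄ = 10771.60000
m₂² = 4251.04000
g2 = m₄/m₂² − 3 = 2.53387 − 3 ≈ -0.4661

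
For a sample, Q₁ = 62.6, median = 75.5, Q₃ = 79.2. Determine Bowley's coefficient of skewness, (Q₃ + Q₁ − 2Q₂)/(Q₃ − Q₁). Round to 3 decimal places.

-0.554

numerator: Q₃ + Q₁ − 2Q₂ = 79.2 + 62.6 − 2×75.5 = -9.2000
denominator: Q₃ − Q₁ = 79.2 − 62.6 = 16.6000
Bowley skewness = -9.2000 / 16.6000 ≈ -0.554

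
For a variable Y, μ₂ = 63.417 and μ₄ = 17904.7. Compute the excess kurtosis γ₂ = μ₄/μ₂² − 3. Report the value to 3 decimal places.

μ₂² = 63.417² = 4021.71589
μ₄/μ₂² = 17904.7 / 4021.71589 = 4.45201
γ₂ = 4.45201 − 3 ≈ 1.452

1.452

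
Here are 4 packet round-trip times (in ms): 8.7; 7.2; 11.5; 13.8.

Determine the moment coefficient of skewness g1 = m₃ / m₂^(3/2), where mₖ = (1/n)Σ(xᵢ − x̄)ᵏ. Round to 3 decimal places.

0.163

x̄ = (8.7 + 7.2 + 11.5 + 13.8) / 4 = 10.3000
deviations (xᵢ − x̄): -1.6000, -3.1000, 1.2000, 3.5000
Σ(xᵢ − x̄)² = 25.8600 ⇒ m₂ = 25.8600/4 = 6.46500
Σ(xᵢ − x̄)³ = 10.7160 ⇒ m₃ = 10.7160/4 = 2.67900
m₂^(3/2) = 6.46500^(1.5) = 16.43814
g1 = m₃ / m₂^(3/2) = 2.67900 / 16.43814 ≈ 0.163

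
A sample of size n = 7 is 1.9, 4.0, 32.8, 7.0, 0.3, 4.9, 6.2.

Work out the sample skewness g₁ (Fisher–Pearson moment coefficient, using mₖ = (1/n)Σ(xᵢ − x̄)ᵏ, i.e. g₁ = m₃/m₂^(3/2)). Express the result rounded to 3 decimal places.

x̄ = (1.9 + 4.0 + 32.8 + 7.0 + 0.3 + 4.9 + 6.2) / 7 = 8.1571
deviations (xᵢ − x̄): -6.2571, -4.1571, 24.6429, -1.1571, -7.8571, -3.2571, -1.9571
Σ(xᵢ − x̄)² = 741.2171 ⇒ m₂ = 741.2171/7 = 105.88816
Σ(xᵢ − x̄)³ = 14119.3969 ⇒ m₃ = 14119.3969/7 = 2017.05670
m₂^(3/2) = 105.88816^(1.5) = 1089.61011
g₁ = m₃ / m₂^(3/2) = 2017.05670 / 1089.61011 ≈ 1.851

1.851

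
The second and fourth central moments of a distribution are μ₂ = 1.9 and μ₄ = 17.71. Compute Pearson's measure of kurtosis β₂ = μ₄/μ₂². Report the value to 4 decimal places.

μ₂² = 1.9² = 3.61000
μ₄/μ₂² = 17.71 / 3.61000 = 4.90582
β₂ ≈ 4.9058

4.9058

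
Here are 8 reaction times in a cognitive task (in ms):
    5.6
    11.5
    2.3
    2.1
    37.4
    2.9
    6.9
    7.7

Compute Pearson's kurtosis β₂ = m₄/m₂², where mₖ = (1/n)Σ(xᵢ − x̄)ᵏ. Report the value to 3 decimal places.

5.317

x̄ = 9.5500
Σ(xᵢ − x̄)² = 957.7600 ⇒ m₂ = 119.72000
Σ(xᵢ − x̄)⁴ = 609708.1619 ⇒ m₄ = 76213.52024
m₂² = 14332.87840
β₂ = m₄/m₂² = 76213.52024 / 14332.87840 ≈ 5.317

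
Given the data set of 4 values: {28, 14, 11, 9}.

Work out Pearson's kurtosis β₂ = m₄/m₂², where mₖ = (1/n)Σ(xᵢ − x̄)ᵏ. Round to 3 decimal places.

2.180

x̄ = 15.5000
Σ(xᵢ − x̄)² = 221.0000 ⇒ m₂ = 55.25000
Σ(xᵢ − x̄)⁴ = 26614.2500 ⇒ m₄ = 6653.56250
m₂² = 3052.56250
β₂ = m₄/m₂² = 6653.56250 / 3052.56250 ≈ 2.180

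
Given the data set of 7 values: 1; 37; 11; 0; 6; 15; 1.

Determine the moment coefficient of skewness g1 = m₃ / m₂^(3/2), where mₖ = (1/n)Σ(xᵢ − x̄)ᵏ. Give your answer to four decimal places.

1.3426

x̄ = (1 + 37 + 11 + 0 + 6 + 15 + 1) / 7 = 10.1429
deviations (xᵢ − x̄): -9.1429, 26.8571, 0.8571, -10.1429, -4.1429, 4.8571, -9.1429
Σ(xᵢ − x̄)² = 1032.8571 ⇒ m₂ = 1032.8571/7 = 147.55102
Σ(xᵢ − x̄)³ = 16844.3265 ⇒ m₃ = 16844.3265/7 = 2406.33236
m₂^(3/2) = 147.55102^(1.5) = 1792.31082
g1 = m₃ / m₂^(3/2) = 2406.33236 / 1792.31082 ≈ 1.3426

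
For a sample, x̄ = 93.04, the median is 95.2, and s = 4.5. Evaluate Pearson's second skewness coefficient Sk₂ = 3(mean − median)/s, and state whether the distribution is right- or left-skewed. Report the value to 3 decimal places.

Sk₂ = 3(93.04 − 95.2) / 4.5 = 3 × -2.1600 / 4.5
    = -6.4800 / 4.5 ≈ -1.440
Sk₂ < 0 ⇒ mean < median ⇒ left-skewed (negative skew).

-1.440, left-skewed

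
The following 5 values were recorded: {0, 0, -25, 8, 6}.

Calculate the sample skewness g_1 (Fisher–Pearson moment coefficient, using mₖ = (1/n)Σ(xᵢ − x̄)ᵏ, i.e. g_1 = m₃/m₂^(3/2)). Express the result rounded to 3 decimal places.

-1.232

x̄ = (0 + 0 - 25 + 8 + 6) / 5 = -2.2000
deviations (xᵢ − x̄): 2.2000, 2.2000, -22.8000, 10.2000, 8.2000
Σ(xᵢ − x̄)² = 700.8000 ⇒ m₂ = 700.8000/5 = 140.16000
Σ(xᵢ − x̄)³ = -10218.4800 ⇒ m₃ = -10218.4800/5 = -2043.69600
m₂^(3/2) = 140.16000^(1.5) = 1659.34287
g_1 = m₃ / m₂^(3/2) = -2043.69600 / 1659.34287 ≈ -1.232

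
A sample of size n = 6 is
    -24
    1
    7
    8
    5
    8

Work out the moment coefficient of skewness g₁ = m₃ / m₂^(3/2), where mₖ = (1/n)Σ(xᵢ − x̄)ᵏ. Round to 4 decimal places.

-1.6208

x̄ = (-24 + 1 + 7 + 8 + 5 + 8) / 6 = 0.8333
deviations (xᵢ − x̄): -24.8333, 0.1667, 6.1667, 7.1667, 4.1667, 7.1667
Σ(xᵢ − x̄)² = 774.8333 ⇒ m₂ = 774.8333/6 = 129.13889
Σ(xᵢ − x̄)³ = -14271.5556 ⇒ m₃ = -14271.5556/6 = -2378.59259
m₂^(3/2) = 129.13889^(1.5) = 1467.52520
g₁ = m₃ / m₂^(3/2) = -2378.59259 / 1467.52520 ≈ -1.6208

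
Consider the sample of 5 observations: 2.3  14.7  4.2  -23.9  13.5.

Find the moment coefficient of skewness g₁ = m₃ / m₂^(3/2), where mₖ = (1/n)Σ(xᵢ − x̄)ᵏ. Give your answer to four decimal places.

-1.0568

x̄ = (2.3 + 14.7 + 4.2 - 23.9 + 13.5) / 5 = 2.1600
deviations (xᵢ − x̄): 0.1400, 12.5400, 2.0400, -26.0600, 11.3400
Σ(xᵢ − x̄)² = 969.1520 ⇒ m₂ = 969.1520/5 = 193.83040
Σ(xᵢ − x̄)³ = -14259.2594 ⇒ m₃ = -14259.2594/5 = -2851.85189
m₂^(3/2) = 193.83040^(1.5) = 2698.56472
g₁ = m₃ / m₂^(3/2) = -2851.85189 / 2698.56472 ≈ -1.0568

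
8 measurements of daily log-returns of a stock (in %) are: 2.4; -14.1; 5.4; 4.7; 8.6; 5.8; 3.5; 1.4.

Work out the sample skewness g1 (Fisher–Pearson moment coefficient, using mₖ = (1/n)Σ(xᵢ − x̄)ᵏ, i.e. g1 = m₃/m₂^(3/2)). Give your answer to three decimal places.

-1.810

x̄ = (2.4 - 14.1 + 5.4 + 4.7 + 8.6 + 5.8 + 3.5 + 1.4) / 8 = 2.2125
deviations (xᵢ − x̄): 0.1875, -16.3125, 3.1875, 2.4875, 6.3875, 3.5875, 1.2875, -0.8125
Σ(xᵢ − x̄)² = 338.4688 ⇒ m₂ = 338.4688/8 = 42.30859
Σ(xᵢ − x̄)³ = -3984.5536 ⇒ m₃ = -3984.5536/8 = -498.06920
m₂^(3/2) = 42.30859^(1.5) = 275.19649
g1 = m₃ / m₂^(3/2) = -498.06920 / 275.19649 ≈ -1.810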